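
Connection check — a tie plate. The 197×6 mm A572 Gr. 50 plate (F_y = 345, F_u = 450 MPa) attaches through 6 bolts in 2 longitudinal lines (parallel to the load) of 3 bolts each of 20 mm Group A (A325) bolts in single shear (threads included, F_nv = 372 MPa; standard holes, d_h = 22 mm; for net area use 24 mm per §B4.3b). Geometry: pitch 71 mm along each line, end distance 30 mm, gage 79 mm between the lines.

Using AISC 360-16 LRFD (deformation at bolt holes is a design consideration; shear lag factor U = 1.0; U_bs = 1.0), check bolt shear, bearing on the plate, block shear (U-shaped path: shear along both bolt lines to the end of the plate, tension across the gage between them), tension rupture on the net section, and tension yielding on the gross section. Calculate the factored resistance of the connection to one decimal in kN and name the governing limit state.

301.7 kN (net-section rupture governs)

Bolt shear: A_b = π(20)²/4 = 314.16 mm². φR_n = 0.75 × 372 × 314.16 × 6 × 1 = 525.9 kN.
Bearing (6 mm plate, F_u = 450 MPa): end bolts L_c = 30 − 22/2 = 19, R_n = min(1.2×19×6×450, 2.4×20×6×450) = 61.56 kN/bolt; interior L_c = 71 − 22 = 49, R_n = 129.6 kN/bolt. φR_n = 0.75 × (2×61.56 + 4×129.6) = 481.1 kN.
Block shear: shear path 2×[30+2×71] = 2×172 mm, A_gv = 2064, A_nv = 2×(172 − 2.5×24)×6 = 1344 mm²; tension across gage: (79 − 1×24)×6 = 330 mm². R_n = min(0.6×450×1344, 0.6×345×2064) + 1.0×450×330 = min(362.88, 427.25) + 148.5 = 511.38 kN. φR_n = 0.75 × 511.38 = 383.5 kN.
Tension rupture (net): A_n = (197 − 2×24)×6 = 894 mm² (U = 1.0, A_e = A_n). φR_n = 0.75 × 450 × 894 = 301.7 kN.
Tension yield (gross): A_g = 197×6 = 1182 mm². φR_n = 0.90 × 345 × 1182 = 367.0 kN.
Governing: min(525.9, 481.1, 383.5, 301.7, 367.0) = 301.7 kN → net-section rupture.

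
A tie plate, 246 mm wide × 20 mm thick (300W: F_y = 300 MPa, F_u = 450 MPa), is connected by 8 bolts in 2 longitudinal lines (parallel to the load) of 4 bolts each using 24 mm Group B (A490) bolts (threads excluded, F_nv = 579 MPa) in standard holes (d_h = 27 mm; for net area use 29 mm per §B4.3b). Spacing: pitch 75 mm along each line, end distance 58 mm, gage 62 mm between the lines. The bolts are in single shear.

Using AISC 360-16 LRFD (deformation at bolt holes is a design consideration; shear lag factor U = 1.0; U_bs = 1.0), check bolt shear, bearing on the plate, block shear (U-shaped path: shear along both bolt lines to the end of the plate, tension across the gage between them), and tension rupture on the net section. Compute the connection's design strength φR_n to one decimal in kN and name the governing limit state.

Bolt shear: A_b = π(24)²/4 = 452.39 mm². φR_n = 0.75 × 579 × 452.39 × 8 × 1 = 1571.6 kN.
Bearing (20 mm plate, F_u = 450 MPa): end bolts L_c = 58 − 27/2 = 44.5, R_n = min(1.2×44.5×20×450, 2.4×24×20×450) = 480.6 kN/bolt; interior L_c = 75 − 27 = 48, R_n = 518.4 kN/bolt. φR_n = 0.75 × (2×480.6 + 6×518.4) = 3053.7 kN.
Block shear: shear path 2×[58+3×75] = 2×283 mm, A_gv = 11320, A_nv = 2×(283 − 3.5×29)×20 = 7260 mm²; tension across gage: (62 − 1×29)×20 = 660 mm². R_n = min(0.6×450×7260, 0.6×300×11320) + 1.0×450×660 = min(1960.2, 2037.6) + 297 = 2257.2 kN. φR_n = 0.75 × 2257.2 = 1692.9 kN.
Tension rupture (net): A_n = (246 − 2×29)×20 = 3760 mm² (U = 1.0, A_e = A_n). φR_n = 0.75 × 450 × 3760 = 1269.0 kN.
Governing: min(1571.6, 3053.7, 1692.9, 1269.0) = 1269.0 kN → net-section rupture.

1269.0 kN (net-section rupture governs)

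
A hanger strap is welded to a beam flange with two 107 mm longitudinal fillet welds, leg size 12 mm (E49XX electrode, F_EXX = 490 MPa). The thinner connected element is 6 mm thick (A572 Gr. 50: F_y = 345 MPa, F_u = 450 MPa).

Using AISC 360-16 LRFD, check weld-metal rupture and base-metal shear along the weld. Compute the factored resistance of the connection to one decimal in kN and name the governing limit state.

Weld metal: throat = 0.707×12 = 8.484 mm, L = 2×107 = 214 mm. φR_n = 0.75 × 0.6 × 490 × 8.484 × 214 = 400.3 kN.
Base metal shear (6 mm plate): yield φR_n = 1.0×0.6×345×6×214 = 265.8 kN; rupture φR_n = 0.75×0.6×450×6×214 = 260.0 kN; take 260.0 kN (rupture).
Governing: min(400.3, 260.0) = 260.0 kN → base-metal shear.

260.0 kN (base-metal shear governs)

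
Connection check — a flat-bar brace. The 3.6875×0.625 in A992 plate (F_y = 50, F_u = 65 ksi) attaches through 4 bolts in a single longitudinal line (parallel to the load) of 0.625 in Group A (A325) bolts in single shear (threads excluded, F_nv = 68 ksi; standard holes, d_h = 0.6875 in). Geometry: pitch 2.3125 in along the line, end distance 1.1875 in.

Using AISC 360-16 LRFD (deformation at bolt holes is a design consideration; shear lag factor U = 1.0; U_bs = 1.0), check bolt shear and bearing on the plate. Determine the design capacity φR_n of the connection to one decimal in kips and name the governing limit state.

62.6 kips (bolt shear governs)

Bolt shear: A_b = π(0.625)²/4 = 0.3068 in². φR_n = 0.75 × 68 × 0.3068 × 4 × 1 = 62.6 kips.
Bearing (0.625 in plate, F_u = 65 ksi): end bolts L_c = 1.1875 − 0.6875/2 = 0.84375, R_n = min(1.2×0.84375×0.625×65, 2.4×0.625×0.625×65) = 41.133 kips/bolt; interior L_c = 2.3125 − 0.6875 = 1.625, R_n = 60.938 kips/bolt. φR_n = 0.75 × (1×41.133 + 3×60.938) = 168.0 kips.
Governing: min(62.6, 168.0) = 62.6 kips → bolt shear.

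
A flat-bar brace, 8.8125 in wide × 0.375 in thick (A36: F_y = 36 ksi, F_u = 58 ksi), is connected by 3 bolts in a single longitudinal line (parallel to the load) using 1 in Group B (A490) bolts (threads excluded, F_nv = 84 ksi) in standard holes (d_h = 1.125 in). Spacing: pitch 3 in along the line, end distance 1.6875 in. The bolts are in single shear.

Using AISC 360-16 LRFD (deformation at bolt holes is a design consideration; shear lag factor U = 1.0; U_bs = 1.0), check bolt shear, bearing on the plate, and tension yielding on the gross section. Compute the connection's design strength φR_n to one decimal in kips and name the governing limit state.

95.4 kips (bearing governs)

Bolt shear: A_b = π(1)²/4 = 0.7854 in². φR_n = 0.75 × 84 × 0.7854 × 3 × 1 = 148.4 kips.
Bearing (0.375 in plate, F_u = 58 ksi): end bolts L_c = 1.6875 − 1.125/2 = 1.125, R_n = min(1.2×1.125×0.375×58, 2.4×1×0.375×58) = 29.363 kips/bolt; interior L_c = 3 − 1.125 = 1.875, R_n = 48.938 kips/bolt. φR_n = 0.75 × (1×29.363 + 2×48.938) = 95.4 kips.
Tension yield (gross): A_g = 8.8125×0.375 = 3.3047 in². φR_n = 0.90 × 36 × 3.3047 = 107.1 kips.
Governing: min(148.4, 95.4, 107.1) = 95.4 kips → bearing.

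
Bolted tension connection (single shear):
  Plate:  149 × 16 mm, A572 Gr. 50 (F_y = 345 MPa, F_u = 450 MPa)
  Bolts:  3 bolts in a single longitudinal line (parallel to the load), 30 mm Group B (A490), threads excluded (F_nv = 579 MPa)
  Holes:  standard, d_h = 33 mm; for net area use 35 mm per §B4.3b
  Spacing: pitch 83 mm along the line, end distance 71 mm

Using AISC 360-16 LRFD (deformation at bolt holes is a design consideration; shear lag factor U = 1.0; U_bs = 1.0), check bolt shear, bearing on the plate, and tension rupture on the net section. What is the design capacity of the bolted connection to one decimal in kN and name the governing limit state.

615.6 kN (net-section rupture governs)

Bolt shear: A_b = π(30)²/4 = 706.86 mm². φR_n = 0.75 × 579 × 706.86 × 3 × 1 = 920.9 kN.
Bearing (16 mm plate, F_u = 450 MPa): end bolts L_c = 71 − 33/2 = 54.5, R_n = min(1.2×54.5×16×450, 2.4×30×16×450) = 470.88 kN/bolt; interior L_c = 83 − 33 = 50, R_n = 432 kN/bolt. φR_n = 0.75 × (1×470.88 + 2×432) = 1001.2 kN.
Tension rupture (net): A_n = (149 − 1×35)×16 = 1824 mm² (U = 1.0, A_e = A_n). φR_n = 0.75 × 450 × 1824 = 615.6 kN.
Governing: min(920.9, 1001.2, 615.6) = 615.6 kN → net-section rupture.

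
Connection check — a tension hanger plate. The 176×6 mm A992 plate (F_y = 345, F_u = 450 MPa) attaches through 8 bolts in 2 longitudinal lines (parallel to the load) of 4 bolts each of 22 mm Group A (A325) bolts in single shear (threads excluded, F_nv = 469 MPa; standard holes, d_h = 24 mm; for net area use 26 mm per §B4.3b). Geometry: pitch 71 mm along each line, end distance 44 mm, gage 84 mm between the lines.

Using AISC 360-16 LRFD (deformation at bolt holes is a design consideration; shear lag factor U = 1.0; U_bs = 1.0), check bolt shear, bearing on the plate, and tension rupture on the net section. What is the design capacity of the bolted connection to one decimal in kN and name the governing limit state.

Bolt shear: A_b = π(22)²/4 = 380.13 mm². φR_n = 0.75 × 469 × 380.13 × 8 × 1 = 1069.7 kN.
Bearing (6 mm plate, F_u = 450 MPa): end bolts L_c = 44 − 24/2 = 32, R_n = min(1.2×32×6×450, 2.4×22×6×450) = 103.68 kN/bolt; interior L_c = 71 − 24 = 47, R_n = 142.56 kN/bolt. φR_n = 0.75 × (2×103.68 + 6×142.56) = 797.0 kN.
Tension rupture (net): A_n = (176 − 2×26)×6 = 744 mm² (U = 1.0, A_e = A_n). φR_n = 0.75 × 450 × 744 = 251.1 kN.
Governing: min(1069.7, 797.0, 251.1) = 251.1 kN → net-section rupture.

251.1 kN (net-section rupture governs)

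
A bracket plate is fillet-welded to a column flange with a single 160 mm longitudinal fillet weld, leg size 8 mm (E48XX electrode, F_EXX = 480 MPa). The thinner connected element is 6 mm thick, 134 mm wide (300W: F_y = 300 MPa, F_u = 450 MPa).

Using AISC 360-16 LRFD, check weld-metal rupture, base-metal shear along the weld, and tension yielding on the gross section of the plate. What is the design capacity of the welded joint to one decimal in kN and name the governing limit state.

Weld metal: throat = 0.707×8 = 5.656 mm, L = 160 mm. φR_n = 0.75 × 0.6 × 480 × 5.656 × 160 = 195.5 kN.
Base metal shear (6 mm plate): yield φR_n = 1.0×0.6×300×6×160 = 172.8 kN; rupture φR_n = 0.75×0.6×450×6×160 = 194.4 kN; take 172.8 kN (yield).
Tension yield (gross): A_g = 134×6 = 804 mm². φR_n = 0.90 × 300 × 804 = 217.1 kN.
Governing: min(195.5, 172.8, 217.1) = 172.8 kN → base-metal shear.

172.8 kN (base-metal shear governs)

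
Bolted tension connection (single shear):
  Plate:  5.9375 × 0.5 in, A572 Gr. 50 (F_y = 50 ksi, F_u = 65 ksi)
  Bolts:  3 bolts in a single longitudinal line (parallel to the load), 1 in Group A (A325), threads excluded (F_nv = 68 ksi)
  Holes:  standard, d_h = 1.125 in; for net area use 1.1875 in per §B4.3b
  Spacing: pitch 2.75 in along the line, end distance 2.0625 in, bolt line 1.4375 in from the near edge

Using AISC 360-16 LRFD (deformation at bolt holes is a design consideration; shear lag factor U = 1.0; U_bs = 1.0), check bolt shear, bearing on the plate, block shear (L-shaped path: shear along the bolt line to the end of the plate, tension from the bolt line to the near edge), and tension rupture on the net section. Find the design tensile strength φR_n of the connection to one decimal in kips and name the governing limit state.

87.8 kips (block shear governs)

Bolt shear: A_b = π(1)²/4 = 0.7854 in². φR_n = 0.75 × 68 × 0.7854 × 3 × 1 = 120.2 kips.
Bearing (0.5 in plate, F_u = 65 ksi): end bolts L_c = 2.0625 − 1.125/2 = 1.5, R_n = min(1.2×1.5×0.5×65, 2.4×1×0.5×65) = 58.5 kips/bolt; interior L_c = 2.75 − 1.125 = 1.625, R_n = 63.375 kips/bolt. φR_n = 0.75 × (1×58.5 + 2×63.375) = 138.9 kips.
Block shear: shear path 1×[2.0625+2×2.75] = 1×7.5625 in, A_gv = 3.7813, A_nv = 1×(7.5625 − 2.5×1.1875)×0.5 = 2.2969 in²; tension to near edge: (1.4375 − 0.5×1.1875)×0.5 = 0.42188 in². R_n = min(0.6×65×2.2969, 0.6×50×3.7813) + 1.0×65×0.42188 = min(89.579, 113.44) + 27.422 = 117 kips. φR_n = 0.75 × 117 = 87.8 kips.
Tension rupture (net): A_n = (5.9375 − 1×1.1875)×0.5 = 2.375 in² (U = 1.0, A_e = A_n). φR_n = 0.75 × 65 × 2.375 = 115.8 kips.
Governing: min(120.2, 138.9, 87.8, 115.8) = 87.8 kips → block shear.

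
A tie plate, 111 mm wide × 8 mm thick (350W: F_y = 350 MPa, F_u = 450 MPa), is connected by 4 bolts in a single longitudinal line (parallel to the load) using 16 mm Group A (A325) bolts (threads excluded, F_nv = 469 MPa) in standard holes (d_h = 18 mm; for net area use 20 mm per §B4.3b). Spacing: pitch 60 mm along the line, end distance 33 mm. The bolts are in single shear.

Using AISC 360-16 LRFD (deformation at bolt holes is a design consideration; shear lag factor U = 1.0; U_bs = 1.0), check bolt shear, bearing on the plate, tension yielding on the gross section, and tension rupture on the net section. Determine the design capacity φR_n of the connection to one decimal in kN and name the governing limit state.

Bolt shear: A_b = π(16)²/4 = 201.06 mm². φR_n = 0.75 × 469 × 201.06 × 4 × 1 = 282.9 kN.
Bearing (8 mm plate, F_u = 450 MPa): end bolts L_c = 33 − 18/2 = 24, R_n = min(1.2×24×8×450, 2.4×16×8×450) = 103.68 kN/bolt; interior L_c = 60 − 18 = 42, R_n = 138.24 kN/bolt. φR_n = 0.75 × (1×103.68 + 3×138.24) = 388.8 kN.
Tension yield (gross): A_g = 111×8 = 888 mm². φR_n = 0.90 × 350 × 888 = 279.7 kN.
Tension rupture (net): A_n = (111 − 1×20)×8 = 728 mm² (U = 1.0, A_e = A_n). φR_n = 0.75 × 450 × 728 = 245.7 kN.
Governing: min(282.9, 388.8, 279.7, 245.7) = 245.7 kN → net-section rupture.

245.7 kN (net-section rupture governs)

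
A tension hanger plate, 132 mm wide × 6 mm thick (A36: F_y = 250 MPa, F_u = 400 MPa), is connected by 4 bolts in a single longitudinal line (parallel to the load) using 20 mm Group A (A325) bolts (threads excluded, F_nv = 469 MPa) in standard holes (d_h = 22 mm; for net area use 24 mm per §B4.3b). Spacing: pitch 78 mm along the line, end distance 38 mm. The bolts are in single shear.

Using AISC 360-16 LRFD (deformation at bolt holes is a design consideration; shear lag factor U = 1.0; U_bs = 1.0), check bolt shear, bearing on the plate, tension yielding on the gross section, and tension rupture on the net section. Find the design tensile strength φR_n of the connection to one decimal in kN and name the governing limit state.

178.2 kN (gross-section yield governs)

Bolt shear: A_b = π(20)²/4 = 314.16 mm². φR_n = 0.75 × 469 × 314.16 × 4 × 1 = 442.0 kN.
Bearing (6 mm plate, F_u = 400 MPa): end bolts L_c = 38 − 22/2 = 27, R_n = min(1.2×27×6×400, 2.4×20×6×400) = 77.76 kN/bolt; interior L_c = 78 − 22 = 56, R_n = 115.2 kN/bolt. φR_n = 0.75 × (1×77.76 + 3×115.2) = 317.5 kN.
Tension yield (gross): A_g = 132×6 = 792 mm². φR_n = 0.90 × 250 × 792 = 178.2 kN.
Tension rupture (net): A_n = (132 − 1×24)×6 = 648 mm² (U = 1.0, A_e = A_n). φR_n = 0.75 × 400 × 648 = 194.4 kN.
Governing: min(442.0, 317.5, 178.2, 194.4) = 178.2 kN → gross-section yield.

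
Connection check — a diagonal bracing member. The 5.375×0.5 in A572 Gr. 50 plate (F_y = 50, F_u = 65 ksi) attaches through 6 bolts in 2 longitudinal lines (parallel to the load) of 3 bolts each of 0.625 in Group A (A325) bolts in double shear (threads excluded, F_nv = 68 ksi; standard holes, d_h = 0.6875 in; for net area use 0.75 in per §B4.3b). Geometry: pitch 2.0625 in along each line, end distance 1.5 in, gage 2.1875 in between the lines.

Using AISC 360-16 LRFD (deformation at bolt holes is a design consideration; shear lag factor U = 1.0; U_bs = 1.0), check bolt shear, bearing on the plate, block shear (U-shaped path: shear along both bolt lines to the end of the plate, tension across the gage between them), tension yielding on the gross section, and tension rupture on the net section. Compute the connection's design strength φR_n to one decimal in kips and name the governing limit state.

94.5 kips (net-section rupture governs)

Bolt shear: A_b = π(0.625)²/4 = 0.3068 in². φR_n = 0.75 × 68 × 0.3068 × 6 × 2 = 187.8 kips.
Bearing (0.5 in plate, F_u = 65 ksi): end bolts L_c = 1.5 − 0.6875/2 = 1.15625, R_n = min(1.2×1.15625×0.5×65, 2.4×0.625×0.5×65) = 45.094 kips/bolt; interior L_c = 2.0625 − 0.6875 = 1.375, R_n = 48.75 kips/bolt. φR_n = 0.75 × (2×45.094 + 4×48.75) = 213.9 kips.
Block shear: shear path 2×[1.5+2×2.0625] = 2×5.625 in, A_gv = 5.625, A_nv = 2×(5.625 − 2.5×0.75)×0.5 = 3.75 in²; tension across gage: (2.1875 − 1×0.75)×0.5 = 0.71875 in². R_n = min(0.6×65×3.75, 0.6×50×5.625) + 1.0×65×0.71875 = min(146.25, 168.75) + 46.719 = 192.97 kips. φR_n = 0.75 × 192.97 = 144.7 kips.
Tension yield (gross): A_g = 5.375×0.5 = 2.6875 in². φR_n = 0.90 × 50 × 2.6875 = 120.9 kips.
Tension rupture (net): A_n = (5.375 − 2×0.75)×0.5 = 1.9375 in² (U = 1.0, A_e = A_n). φR_n = 0.75 × 65 × 1.9375 = 94.5 kips.
Governing: min(187.8, 213.9, 144.7, 120.9, 94.5) = 94.5 kips → net-section rupture.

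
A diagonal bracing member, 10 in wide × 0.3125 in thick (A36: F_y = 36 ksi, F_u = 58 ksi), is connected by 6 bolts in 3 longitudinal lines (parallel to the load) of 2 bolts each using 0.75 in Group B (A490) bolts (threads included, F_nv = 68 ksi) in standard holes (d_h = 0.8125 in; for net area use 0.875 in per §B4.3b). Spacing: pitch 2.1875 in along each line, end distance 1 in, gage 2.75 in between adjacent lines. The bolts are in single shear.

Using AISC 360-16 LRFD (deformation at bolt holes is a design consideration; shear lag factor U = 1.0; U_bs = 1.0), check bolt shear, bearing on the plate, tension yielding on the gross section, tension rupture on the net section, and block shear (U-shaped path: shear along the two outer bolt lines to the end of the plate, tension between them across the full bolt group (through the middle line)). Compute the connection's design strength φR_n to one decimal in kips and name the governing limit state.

Bolt shear: A_b = π(0.75)²/4 = 0.44179 in². φR_n = 0.75 × 68 × 0.44179 × 6 × 1 = 135.2 kips.
Bearing (0.3125 in plate, F_u = 58 ksi): end bolts L_c = 1 − 0.8125/2 = 0.59375, R_n = min(1.2×0.59375×0.3125×58, 2.4×0.75×0.3125×58) = 12.914 kips/bolt; interior L_c = 2.1875 − 0.8125 = 1.375, R_n = 29.906 kips/bolt. φR_n = 0.75 × (3×12.914 + 3×29.906) = 96.3 kips.
Tension yield (gross): A_g = 10×0.3125 = 3.125 in². φR_n = 0.90 × 36 × 3.125 = 101.3 kips.
Tension rupture (net): A_n = (10 − 3×0.875)×0.3125 = 2.3047 in² (U = 1.0, A_e = A_n). φR_n = 0.75 × 58 × 2.3047 = 100.3 kips.
Block shear: shear path 2×[1+1×2.1875] = 2×3.1875 in, A_gv = 1.9922, A_nv = 2×(3.1875 − 1.5×0.875)×0.3125 = 1.1719 in²; tension across gage: (5.5 − 2×0.875)×0.3125 = 1.1719 in². R_n = min(0.6×58×1.1719, 0.6×36×1.9922) + 1.0×58×1.1719 = min(40.782, 43.032) + 67.97 = 108.75 kips. φR_n = 0.75 × 108.75 = 81.6 kips.
Governing: min(135.2, 96.3, 101.3, 100.3, 81.6) = 81.6 kips → block shear.

81.6 kips (block shear governs)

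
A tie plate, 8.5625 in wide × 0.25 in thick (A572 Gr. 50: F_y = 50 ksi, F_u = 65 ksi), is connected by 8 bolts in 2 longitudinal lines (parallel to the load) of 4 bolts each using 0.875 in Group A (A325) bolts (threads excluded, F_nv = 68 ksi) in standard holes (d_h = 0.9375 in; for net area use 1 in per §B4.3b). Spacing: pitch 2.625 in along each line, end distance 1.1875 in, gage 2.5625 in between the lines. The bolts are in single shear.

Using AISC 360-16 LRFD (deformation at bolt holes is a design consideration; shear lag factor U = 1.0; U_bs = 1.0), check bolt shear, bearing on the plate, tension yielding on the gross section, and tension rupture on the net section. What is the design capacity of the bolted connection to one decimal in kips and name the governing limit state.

Bolt shear: A_b = π(0.875)²/4 = 0.60132 in². φR_n = 0.75 × 68 × 0.60132 × 8 × 1 = 245.3 kips.
Bearing (0.25 in plate, F_u = 65 ksi): end bolts L_c = 1.1875 − 0.9375/2 = 0.71875, R_n = min(1.2×0.71875×0.25×65, 2.4×0.875×0.25×65) = 14.016 kips/bolt; interior L_c = 2.625 − 0.9375 = 1.6875, R_n = 32.906 kips/bolt. φR_n = 0.75 × (2×14.016 + 6×32.906) = 169.1 kips.
Tension yield (gross): A_g = 8.5625×0.25 = 2.1406 in². φR_n = 0.90 × 50 × 2.1406 = 96.3 kips.
Tension rupture (net): A_n = (8.5625 − 2×1)×0.25 = 1.6406 in² (U = 1.0, A_e = A_n). φR_n = 0.75 × 65 × 1.6406 = 80.0 kips.
Governing: min(245.3, 169.1, 96.3, 80.0) = 80.0 kips → net-section rupture.

80.0 kips (net-section rupture governs)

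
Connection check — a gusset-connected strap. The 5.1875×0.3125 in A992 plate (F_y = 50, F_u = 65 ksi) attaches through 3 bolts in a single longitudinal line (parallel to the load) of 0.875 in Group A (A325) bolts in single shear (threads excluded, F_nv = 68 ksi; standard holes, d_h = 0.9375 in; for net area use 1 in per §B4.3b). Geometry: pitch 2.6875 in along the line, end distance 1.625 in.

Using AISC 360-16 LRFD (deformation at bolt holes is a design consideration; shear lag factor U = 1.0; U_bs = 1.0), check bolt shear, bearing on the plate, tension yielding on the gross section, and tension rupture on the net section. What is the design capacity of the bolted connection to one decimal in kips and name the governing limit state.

Bolt shear: A_b = π(0.875)²/4 = 0.60132 in². φR_n = 0.75 × 68 × 0.60132 × 3 × 1 = 92.0 kips.
Bearing (0.3125 in plate, F_u = 65 ksi): end bolts L_c = 1.625 − 0.9375/2 = 1.15625, R_n = min(1.2×1.15625×0.3125×65, 2.4×0.875×0.3125×65) = 28.184 kips/bolt; interior L_c = 2.6875 − 0.9375 = 1.75, R_n = 42.656 kips/bolt. φR_n = 0.75 × (1×28.184 + 2×42.656) = 85.1 kips.
Tension yield (gross): A_g = 5.1875×0.3125 = 1.6211 in². φR_n = 0.90 × 50 × 1.6211 = 72.9 kips.
Tension rupture (net): A_n = (5.1875 − 1×1)×0.3125 = 1.3086 in² (U = 1.0, A_e = A_n). φR_n = 0.75 × 65 × 1.3086 = 63.8 kips.
Governing: min(92.0, 85.1, 72.9, 63.8) = 63.8 kips → net-section rupture.

63.8 kips (net-section rupture governs)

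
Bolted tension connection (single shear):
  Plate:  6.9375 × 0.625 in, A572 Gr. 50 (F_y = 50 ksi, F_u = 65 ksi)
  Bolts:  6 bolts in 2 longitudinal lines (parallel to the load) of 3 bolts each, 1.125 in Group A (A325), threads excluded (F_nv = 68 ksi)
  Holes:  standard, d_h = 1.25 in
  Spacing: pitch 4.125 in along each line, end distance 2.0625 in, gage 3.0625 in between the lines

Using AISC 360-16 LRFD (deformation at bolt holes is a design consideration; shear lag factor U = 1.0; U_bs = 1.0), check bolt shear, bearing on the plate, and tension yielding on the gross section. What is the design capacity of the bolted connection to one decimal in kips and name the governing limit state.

195.1 kips (gross-section yield governs)

Bolt shear: A_b = π(1.125)²/4 = 0.99402 in². φR_n = 0.75 × 68 × 0.99402 × 6 × 1 = 304.2 kips.
Bearing (0.625 in plate, F_u = 65 ksi): end bolts L_c = 2.0625 − 1.25/2 = 1.4375, R_n = min(1.2×1.4375×0.625×65, 2.4×1.125×0.625×65) = 70.078 kips/bolt; interior L_c = 4.125 − 1.25 = 2.875, R_n = 109.69 kips/bolt. φR_n = 0.75 × (2×70.078 + 4×109.69) = 434.2 kips.
Tension yield (gross): A_g = 6.9375×0.625 = 4.3359 in². φR_n = 0.90 × 50 × 4.3359 = 195.1 kips.
Governing: min(304.2, 434.2, 195.1) = 195.1 kips → gross-section yield.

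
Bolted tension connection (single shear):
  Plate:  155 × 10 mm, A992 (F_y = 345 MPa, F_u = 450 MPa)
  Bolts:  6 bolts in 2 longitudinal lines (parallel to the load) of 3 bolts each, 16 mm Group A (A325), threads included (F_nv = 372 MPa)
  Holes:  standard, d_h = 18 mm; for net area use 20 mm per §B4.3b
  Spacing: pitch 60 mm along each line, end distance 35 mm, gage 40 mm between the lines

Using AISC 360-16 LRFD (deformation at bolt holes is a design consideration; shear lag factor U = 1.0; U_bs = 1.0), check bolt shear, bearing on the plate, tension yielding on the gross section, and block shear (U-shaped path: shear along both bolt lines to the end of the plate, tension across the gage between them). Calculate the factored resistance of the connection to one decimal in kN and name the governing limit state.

Bolt shear: A_b = π(16)²/4 = 201.06 mm². φR_n = 0.75 × 372 × 201.06 × 6 × 1 = 336.6 kN.
Bearing (10 mm plate, F_u = 450 MPa): end bolts L_c = 35 − 18/2 = 26, R_n = min(1.2×26×10×450, 2.4×16×10×450) = 140.4 kN/bolt; interior L_c = 60 − 18 = 42, R_n = 172.8 kN/bolt. φR_n = 0.75 × (2×140.4 + 4×172.8) = 729.0 kN.
Tension yield (gross): A_g = 155×10 = 1550 mm². φR_n = 0.90 × 345 × 1550 = 481.3 kN.
Block shear: shear path 2×[35+2×60] = 2×155 mm, A_gv = 3100, A_nv = 2×(155 − 2.5×20)×10 = 2100 mm²; tension across gage: (40 − 1×20)×10 = 200 mm². R_n = min(0.6×450×2100, 0.6×345×3100) + 1.0×450×200 = min(567, 641.7) + 90 = 657 kN. φR_n = 0.75 × 657 = 492.8 kN.
Governing: min(336.6, 729.0, 481.3, 492.8) = 336.6 kN → bolt shear.

336.6 kN (bolt shear governs)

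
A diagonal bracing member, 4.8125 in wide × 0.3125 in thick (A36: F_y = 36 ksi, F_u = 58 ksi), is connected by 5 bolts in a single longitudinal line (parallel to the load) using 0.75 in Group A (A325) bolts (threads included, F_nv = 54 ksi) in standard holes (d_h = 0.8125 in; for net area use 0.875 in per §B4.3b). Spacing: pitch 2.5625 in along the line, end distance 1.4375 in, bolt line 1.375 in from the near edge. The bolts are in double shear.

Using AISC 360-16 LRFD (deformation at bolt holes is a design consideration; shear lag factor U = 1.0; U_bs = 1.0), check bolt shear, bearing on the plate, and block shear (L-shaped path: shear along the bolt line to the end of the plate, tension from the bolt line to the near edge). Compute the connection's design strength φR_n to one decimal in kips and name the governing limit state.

71.9 kips (block shear governs)

Bolt shear: A_b = π(0.75)²/4 = 0.44179 in². φR_n = 0.75 × 54 × 0.44179 × 5 × 2 = 178.9 kips.
Bearing (0.3125 in plate, F_u = 58 ksi): end bolts L_c = 1.4375 − 0.8125/2 = 1.03125, R_n = min(1.2×1.03125×0.3125×58, 2.4×0.75×0.3125×58) = 22.43 kips/bolt; interior L_c = 2.5625 − 0.8125 = 1.75, R_n = 32.625 kips/bolt. φR_n = 0.75 × (1×22.43 + 4×32.625) = 114.7 kips.
Block shear: shear path 1×[1.4375+4×2.5625] = 1×11.6875 in, A_gv = 3.6523, A_nv = 1×(11.6875 − 4.5×0.875)×0.3125 = 2.4219 in²; tension to near edge: (1.375 − 0.5×0.875)×0.3125 = 0.29297 in². R_n = min(0.6×58×2.4219, 0.6×36×3.6523) + 1.0×58×0.29297 = min(84.282, 78.89) + 16.992 = 95.882 kips. φR_n = 0.75 × 95.882 = 71.9 kips.
Governing: min(178.9, 114.7, 71.9) = 71.9 kips → block shear.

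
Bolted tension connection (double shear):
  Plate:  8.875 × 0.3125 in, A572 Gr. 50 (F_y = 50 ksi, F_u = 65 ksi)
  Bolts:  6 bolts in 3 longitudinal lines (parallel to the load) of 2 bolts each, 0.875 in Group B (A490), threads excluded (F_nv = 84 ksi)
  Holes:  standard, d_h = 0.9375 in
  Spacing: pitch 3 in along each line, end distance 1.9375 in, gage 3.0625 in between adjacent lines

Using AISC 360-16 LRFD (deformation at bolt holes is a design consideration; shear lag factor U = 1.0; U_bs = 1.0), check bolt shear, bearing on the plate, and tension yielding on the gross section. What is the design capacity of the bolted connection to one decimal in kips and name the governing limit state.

Bolt shear: A_b = π(0.875)²/4 = 0.60132 in². φR_n = 0.75 × 84 × 0.60132 × 6 × 2 = 454.6 kips.
Bearing (0.3125 in plate, F_u = 65 ksi): end bolts L_c = 1.9375 − 0.9375/2 = 1.46875, R_n = min(1.2×1.46875×0.3125×65, 2.4×0.875×0.3125×65) = 35.801 kips/bolt; interior L_c = 3 − 0.9375 = 2.0625, R_n = 42.656 kips/bolt. φR_n = 0.75 × (3×35.801 + 3×42.656) = 176.5 kips.
Tension yield (gross): A_g = 8.875×0.3125 = 2.7734 in². φR_n = 0.90 × 50 × 2.7734 = 124.8 kips.
Governing: min(454.6, 176.5, 124.8) = 124.8 kips → gross-section yield.

124.8 kips (gross-section yield governs)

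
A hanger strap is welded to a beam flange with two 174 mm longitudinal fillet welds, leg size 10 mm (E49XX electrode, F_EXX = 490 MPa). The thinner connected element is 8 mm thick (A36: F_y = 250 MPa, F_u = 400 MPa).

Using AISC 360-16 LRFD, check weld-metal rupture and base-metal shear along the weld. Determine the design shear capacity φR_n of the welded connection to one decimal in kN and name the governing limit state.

417.6 kN (base-metal shear governs)

Weld metal: throat = 0.707×10 = 7.07 mm, L = 2×174 = 348 mm. φR_n = 0.75 × 0.6 × 490 × 7.07 × 348 = 542.5 kN.
Base metal shear (8 mm plate): yield φR_n = 1.0×0.6×250×8×348 = 417.6 kN; rupture φR_n = 0.75×0.6×400×8×348 = 501.1 kN; take 417.6 kN (yield).
Governing: min(542.5, 417.6) = 417.6 kN → base-metal shear.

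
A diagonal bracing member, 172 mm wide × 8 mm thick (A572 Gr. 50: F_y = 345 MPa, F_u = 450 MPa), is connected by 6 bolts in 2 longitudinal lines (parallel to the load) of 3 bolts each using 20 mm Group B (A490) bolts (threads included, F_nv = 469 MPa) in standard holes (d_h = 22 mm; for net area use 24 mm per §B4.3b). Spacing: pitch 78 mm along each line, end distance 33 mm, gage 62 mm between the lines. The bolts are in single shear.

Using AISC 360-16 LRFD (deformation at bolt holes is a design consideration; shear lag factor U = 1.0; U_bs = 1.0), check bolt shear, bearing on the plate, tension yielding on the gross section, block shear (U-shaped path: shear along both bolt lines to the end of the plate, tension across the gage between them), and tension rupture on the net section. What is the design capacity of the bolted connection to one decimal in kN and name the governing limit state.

334.8 kN (net-section rupture governs)

Bolt shear: A_b = π(20)²/4 = 314.16 mm². φR_n = 0.75 × 469 × 314.16 × 6 × 1 = 663.0 kN.
Bearing (8 mm plate, F_u = 450 MPa): end bolts L_c = 33 − 22/2 = 22, R_n = min(1.2×22×8×450, 2.4×20×8×450) = 95.04 kN/bolt; interior L_c = 78 − 22 = 56, R_n = 172.8 kN/bolt. φR_n = 0.75 × (2×95.04 + 4×172.8) = 661.0 kN.
Tension yield (gross): A_g = 172×8 = 1376 mm². φR_n = 0.90 × 345 × 1376 = 427.2 kN.
Block shear: shear path 2×[33+2×78] = 2×189 mm, A_gv = 3024, A_nv = 2×(189 − 2.5×24)×8 = 2064 mm²; tension across gage: (62 − 1×24)×8 = 304 mm². R_n = min(0.6×450×2064, 0.6×345×3024) + 1.0×450×304 = min(557.28, 625.97) + 136.8 = 694.08 kN. φR_n = 0.75 × 694.08 = 520.6 kN.
Tension rupture (net): A_n = (172 − 2×24)×8 = 992 mm² (U = 1.0, A_e = A_n). φR_n = 0.75 × 450 × 992 = 334.8 kN.
Governing: min(663.0, 661.0, 427.2, 520.6, 334.8) = 334.8 kN → net-section rupture.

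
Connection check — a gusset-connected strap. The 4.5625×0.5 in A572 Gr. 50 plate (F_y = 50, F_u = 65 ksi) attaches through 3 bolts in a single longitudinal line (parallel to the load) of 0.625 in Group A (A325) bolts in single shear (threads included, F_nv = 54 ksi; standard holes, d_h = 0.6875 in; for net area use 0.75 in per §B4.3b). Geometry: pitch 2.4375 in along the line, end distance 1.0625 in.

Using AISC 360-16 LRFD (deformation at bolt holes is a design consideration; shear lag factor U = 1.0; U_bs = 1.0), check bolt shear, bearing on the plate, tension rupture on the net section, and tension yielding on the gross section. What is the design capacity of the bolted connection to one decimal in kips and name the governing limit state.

Bolt shear: A_b = π(0.625)²/4 = 0.3068 in². φR_n = 0.75 × 54 × 0.3068 × 3 × 1 = 37.3 kips.
Bearing (0.5 in plate, F_u = 65 ksi): end bolts L_c = 1.0625 − 0.6875/2 = 0.71875, R_n = min(1.2×0.71875×0.5×65, 2.4×0.625×0.5×65) = 28.031 kips/bolt; interior L_c = 2.4375 − 0.6875 = 1.75, R_n = 48.75 kips/bolt. φR_n = 0.75 × (1×28.031 + 2×48.75) = 94.1 kips.
Tension rupture (net): A_n = (4.5625 − 1×0.75)×0.5 = 1.9063 in² (U = 1.0, A_e = A_n). φR_n = 0.75 × 65 × 1.9063 = 92.9 kips.
Tension yield (gross): A_g = 4.5625×0.5 = 2.2813 in². φR_n = 0.90 × 50 × 2.2813 = 102.7 kips.
Governing: min(37.3, 94.1, 92.9, 102.7) = 37.3 kips → bolt shear.

37.3 kips (bolt shear governs)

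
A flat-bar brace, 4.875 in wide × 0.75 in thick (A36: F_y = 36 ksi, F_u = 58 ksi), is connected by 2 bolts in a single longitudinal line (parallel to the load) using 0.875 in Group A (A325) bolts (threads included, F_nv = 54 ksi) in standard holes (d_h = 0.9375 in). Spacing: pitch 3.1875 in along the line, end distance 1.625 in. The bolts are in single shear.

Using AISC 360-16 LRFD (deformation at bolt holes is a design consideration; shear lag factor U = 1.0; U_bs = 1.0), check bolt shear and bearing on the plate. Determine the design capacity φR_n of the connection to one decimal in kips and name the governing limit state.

Bolt shear: A_b = π(0.875)²/4 = 0.60132 in². φR_n = 0.75 × 54 × 0.60132 × 2 × 1 = 48.7 kips.
Bearing (0.75 in plate, F_u = 58 ksi): end bolts L_c = 1.625 − 0.9375/2 = 1.15625, R_n = min(1.2×1.15625×0.75×58, 2.4×0.875×0.75×58) = 60.356 kips/bolt; interior L_c = 3.1875 − 0.9375 = 2.25, R_n = 91.35 kips/bolt. φR_n = 0.75 × (1×60.356 + 1×91.35) = 113.8 kips.
Governing: min(48.7, 113.8) = 48.7 kips → bolt shear.

48.7 kips (bolt shear governs)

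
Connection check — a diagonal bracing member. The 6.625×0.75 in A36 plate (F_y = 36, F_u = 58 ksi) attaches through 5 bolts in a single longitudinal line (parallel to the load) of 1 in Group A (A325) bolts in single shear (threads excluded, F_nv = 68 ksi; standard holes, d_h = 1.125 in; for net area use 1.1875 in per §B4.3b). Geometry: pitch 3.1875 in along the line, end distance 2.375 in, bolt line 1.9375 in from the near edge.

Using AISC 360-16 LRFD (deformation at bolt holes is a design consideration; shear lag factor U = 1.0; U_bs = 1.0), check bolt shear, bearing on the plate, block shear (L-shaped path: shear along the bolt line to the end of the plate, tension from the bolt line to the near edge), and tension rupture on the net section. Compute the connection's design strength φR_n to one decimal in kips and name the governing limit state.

177.4 kips (net-section rupture governs)

Bolt shear: A_b = π(1)²/4 = 0.7854 in². φR_n = 0.75 × 68 × 0.7854 × 5 × 1 = 200.3 kips.
Bearing (0.75 in plate, F_u = 58 ksi): end bolts L_c = 2.375 − 1.125/2 = 1.8125, R_n = min(1.2×1.8125×0.75×58, 2.4×1×0.75×58) = 94.613 kips/bolt; interior L_c = 3.1875 − 1.125 = 2.0625, R_n = 104.4 kips/bolt. φR_n = 0.75 × (1×94.613 + 4×104.4) = 384.2 kips.
Block shear: shear path 1×[2.375+4×3.1875] = 1×15.125 in, A_gv = 11.344, A_nv = 1×(15.125 − 4.5×1.1875)×0.75 = 7.3359 in²; tension to near edge: (1.9375 − 0.5×1.1875)×0.75 = 1.0078 in². R_n = min(0.6×58×7.3359, 0.6×36×11.344) + 1.0×58×1.0078 = min(255.29, 245.03) + 58.452 = 303.48 kips. φR_n = 0.75 × 303.48 = 227.6 kips.
Tension rupture (net): A_n = (6.625 − 1×1.1875)×0.75 = 4.0781 in² (U = 1.0, A_e = A_n). φR_n = 0.75 × 58 × 4.0781 = 177.4 kips.
Governing: min(200.3, 384.2, 227.6, 177.4) = 177.4 kips → net-section rupture.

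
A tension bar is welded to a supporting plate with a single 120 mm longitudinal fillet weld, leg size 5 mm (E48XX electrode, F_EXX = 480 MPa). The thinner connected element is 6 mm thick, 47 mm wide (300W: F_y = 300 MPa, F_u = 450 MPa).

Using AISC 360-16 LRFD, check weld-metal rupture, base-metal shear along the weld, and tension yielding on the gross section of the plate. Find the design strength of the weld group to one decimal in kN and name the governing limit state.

Weld metal: throat = 0.707×5 = 3.535 mm, L = 120 mm. φR_n = 0.75 × 0.6 × 480 × 3.535 × 120 = 91.6 kN.
Base metal shear (6 mm plate): yield φR_n = 1.0×0.6×300×6×120 = 129.6 kN; rupture φR_n = 0.75×0.6×450×6×120 = 145.8 kN; take 129.6 kN (yield).
Tension yield (gross): A_g = 47×6 = 282 mm². φR_n = 0.90 × 300 × 282 = 76.1 kN.
Governing: min(91.6, 129.6, 76.1) = 76.1 kN → gross-section yield.

76.1 kN (gross-section yield governs)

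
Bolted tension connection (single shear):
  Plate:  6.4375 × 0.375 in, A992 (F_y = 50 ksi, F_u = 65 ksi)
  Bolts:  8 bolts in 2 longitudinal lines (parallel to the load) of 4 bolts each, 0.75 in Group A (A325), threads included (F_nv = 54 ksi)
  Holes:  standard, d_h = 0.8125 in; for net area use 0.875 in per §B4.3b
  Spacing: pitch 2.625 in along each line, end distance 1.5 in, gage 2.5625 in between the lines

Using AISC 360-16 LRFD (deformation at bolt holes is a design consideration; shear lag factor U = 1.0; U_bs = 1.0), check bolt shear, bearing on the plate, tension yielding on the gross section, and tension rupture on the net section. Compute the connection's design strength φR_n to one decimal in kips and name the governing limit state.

Bolt shear: A_b = π(0.75)²/4 = 0.44179 in². φR_n = 0.75 × 54 × 0.44179 × 8 × 1 = 143.1 kips.
Bearing (0.375 in plate, F_u = 65 ksi): end bolts L_c = 1.5 − 0.8125/2 = 1.09375, R_n = min(1.2×1.09375×0.375×65, 2.4×0.75×0.375×65) = 31.992 kips/bolt; interior L_c = 2.625 − 0.8125 = 1.8125, R_n = 43.875 kips/bolt. φR_n = 0.75 × (2×31.992 + 6×43.875) = 245.4 kips.
Tension yield (gross): A_g = 6.4375×0.375 = 2.4141 in². φR_n = 0.90 × 50 × 2.4141 = 108.6 kips.
Tension rupture (net): A_n = (6.4375 − 2×0.875)×0.375 = 1.7578 in² (U = 1.0, A_e = A_n). φR_n = 0.75 × 65 × 1.7578 = 85.7 kips.
Governing: min(143.1, 245.4, 108.6, 85.7) = 85.7 kips → net-section rupture.

85.7 kips (net-section rupture governs)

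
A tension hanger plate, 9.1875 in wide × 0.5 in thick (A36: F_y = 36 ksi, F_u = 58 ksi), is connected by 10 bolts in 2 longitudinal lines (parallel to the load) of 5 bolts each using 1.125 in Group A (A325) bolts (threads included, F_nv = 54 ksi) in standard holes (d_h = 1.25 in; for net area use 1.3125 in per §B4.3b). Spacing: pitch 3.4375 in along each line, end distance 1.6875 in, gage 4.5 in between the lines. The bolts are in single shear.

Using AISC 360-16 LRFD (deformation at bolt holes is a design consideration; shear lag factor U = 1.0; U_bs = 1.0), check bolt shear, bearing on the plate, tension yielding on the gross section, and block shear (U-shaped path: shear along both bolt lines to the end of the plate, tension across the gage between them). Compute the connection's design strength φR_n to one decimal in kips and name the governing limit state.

Bolt shear: A_b = π(1.125)²/4 = 0.99402 in². φR_n = 0.75 × 54 × 0.99402 × 10 × 1 = 402.6 kips.
Bearing (0.5 in plate, F_u = 58 ksi): end bolts L_c = 1.6875 − 1.25/2 = 1.0625, R_n = min(1.2×1.0625×0.5×58, 2.4×1.125×0.5×58) = 36.975 kips/bolt; interior L_c = 3.4375 − 1.25 = 2.1875, R_n = 76.125 kips/bolt. φR_n = 0.75 × (2×36.975 + 8×76.125) = 512.2 kips.
Tension yield (gross): A_g = 9.1875×0.5 = 4.5938 in². φR_n = 0.90 × 36 × 4.5938 = 148.8 kips.
Block shear: shear path 2×[1.6875+4×3.4375] = 2×15.4375 in, A_gv = 15.438, A_nv = 2×(15.4375 − 4.5×1.3125)×0.5 = 9.5313 in²; tension across gage: (4.5 − 1×1.3125)×0.5 = 1.5938 in². R_n = min(0.6×58×9.5313, 0.6×36×15.438) + 1.0×58×1.5938 = min(331.69, 333.46) + 92.44 = 424.13 kips. φR_n = 0.75 × 424.13 = 318.1 kips.
Governing: min(402.6, 512.2, 148.8, 318.1) = 148.8 kips → gross-section yield.

148.8 kips (gross-section yield governs)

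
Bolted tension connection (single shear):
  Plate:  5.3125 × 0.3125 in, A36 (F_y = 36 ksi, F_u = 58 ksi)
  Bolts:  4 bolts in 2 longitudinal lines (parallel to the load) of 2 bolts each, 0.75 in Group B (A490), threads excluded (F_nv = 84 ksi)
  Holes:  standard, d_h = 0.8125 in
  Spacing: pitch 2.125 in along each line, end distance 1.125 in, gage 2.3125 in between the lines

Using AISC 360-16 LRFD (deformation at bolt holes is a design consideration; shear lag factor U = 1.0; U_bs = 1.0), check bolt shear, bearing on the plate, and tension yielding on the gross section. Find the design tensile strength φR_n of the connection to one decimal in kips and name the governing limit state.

53.8 kips (gross-section yield governs)

Bolt shear: A_b = π(0.75)²/4 = 0.44179 in². φR_n = 0.75 × 84 × 0.44179 × 4 × 1 = 111.3 kips.
Bearing (0.3125 in plate, F_u = 58 ksi): end bolts L_c = 1.125 − 0.8125/2 = 0.71875, R_n = min(1.2×0.71875×0.3125×58, 2.4×0.75×0.3125×58) = 15.633 kips/bolt; interior L_c = 2.125 − 0.8125 = 1.3125, R_n = 28.547 kips/bolt. φR_n = 0.75 × (2×15.633 + 2×28.547) = 66.3 kips.
Tension yield (gross): A_g = 5.3125×0.3125 = 1.6602 in². φR_n = 0.90 × 36 × 1.6602 = 53.8 kips.
Governing: min(111.3, 66.3, 53.8) = 53.8 kips → gross-section yield.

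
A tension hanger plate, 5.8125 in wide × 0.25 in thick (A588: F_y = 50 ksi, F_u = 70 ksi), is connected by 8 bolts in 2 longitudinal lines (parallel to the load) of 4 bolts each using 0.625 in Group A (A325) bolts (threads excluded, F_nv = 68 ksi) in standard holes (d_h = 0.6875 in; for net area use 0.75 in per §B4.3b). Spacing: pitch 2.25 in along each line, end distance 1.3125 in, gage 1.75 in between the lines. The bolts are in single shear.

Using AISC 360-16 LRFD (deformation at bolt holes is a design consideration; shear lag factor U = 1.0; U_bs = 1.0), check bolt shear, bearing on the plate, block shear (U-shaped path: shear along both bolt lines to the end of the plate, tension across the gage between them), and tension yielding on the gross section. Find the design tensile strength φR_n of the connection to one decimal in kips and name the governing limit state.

Bolt shear: A_b = π(0.625)²/4 = 0.3068 in². φR_n = 0.75 × 68 × 0.3068 × 8 × 1 = 125.2 kips.
Bearing (0.25 in plate, F_u = 70 ksi): end bolts L_c = 1.3125 − 0.6875/2 = 0.96875, R_n = min(1.2×0.96875×0.25×70, 2.4×0.625×0.25×70) = 20.344 kips/bolt; interior L_c = 2.25 − 0.6875 = 1.5625, R_n = 26.25 kips/bolt. φR_n = 0.75 × (2×20.344 + 6×26.25) = 148.6 kips.
Block shear: shear path 2×[1.3125+3×2.25] = 2×8.0625 in, A_gv = 4.0313, A_nv = 2×(8.0625 − 3.5×0.75)×0.25 = 2.7188 in²; tension across gage: (1.75 − 1×0.75)×0.25 = 0.25 in². R_n = min(0.6×70×2.7188, 0.6×50×4.0313) + 1.0×70×0.25 = min(114.19, 120.94) + 17.5 = 131.69 kips. φR_n = 0.75 × 131.69 = 98.8 kips.
Tension yield (gross): A_g = 5.8125×0.25 = 1.4531 in². φR_n = 0.90 × 50 × 1.4531 = 65.4 kips.
Governing: min(125.2, 148.6, 98.8, 65.4) = 65.4 kips → gross-section yield.

65.4 kips (gross-section yield governs)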